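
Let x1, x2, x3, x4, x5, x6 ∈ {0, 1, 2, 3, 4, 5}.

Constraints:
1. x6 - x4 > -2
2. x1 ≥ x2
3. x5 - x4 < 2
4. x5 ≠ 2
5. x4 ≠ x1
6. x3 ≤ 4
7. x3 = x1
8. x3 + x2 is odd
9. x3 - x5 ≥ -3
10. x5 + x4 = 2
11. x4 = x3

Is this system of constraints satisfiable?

Unsatisfiable

From constraints 7 and 11, x4 = x3 = x1, so x4 = x1. But constraint 5 says x4 ≠ x1. Contradiction.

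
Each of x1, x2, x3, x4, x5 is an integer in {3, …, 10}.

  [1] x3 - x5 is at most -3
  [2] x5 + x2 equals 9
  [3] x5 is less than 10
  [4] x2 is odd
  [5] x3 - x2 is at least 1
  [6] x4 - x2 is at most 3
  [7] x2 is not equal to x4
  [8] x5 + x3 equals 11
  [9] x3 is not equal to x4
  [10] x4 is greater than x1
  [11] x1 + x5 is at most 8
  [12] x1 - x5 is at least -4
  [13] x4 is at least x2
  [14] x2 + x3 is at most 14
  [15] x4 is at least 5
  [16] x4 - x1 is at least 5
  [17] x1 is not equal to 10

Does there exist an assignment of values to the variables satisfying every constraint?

Constraints 1, 5, 6, 12, and 16 give x3 − x2 ≥ 1, x2 − x4 ≥ -3, x4 − x1 ≥ 5, x1 − x5 ≥ -4, x5 − x3 ≥ 3.
Adding all 5 inequalities: the left sides telescope to 0, and the right sides sum to 1 + (-3) + 5 + (-4) + 3 = 2. So 0 ≥ 2, which is false.

Unsatisfiable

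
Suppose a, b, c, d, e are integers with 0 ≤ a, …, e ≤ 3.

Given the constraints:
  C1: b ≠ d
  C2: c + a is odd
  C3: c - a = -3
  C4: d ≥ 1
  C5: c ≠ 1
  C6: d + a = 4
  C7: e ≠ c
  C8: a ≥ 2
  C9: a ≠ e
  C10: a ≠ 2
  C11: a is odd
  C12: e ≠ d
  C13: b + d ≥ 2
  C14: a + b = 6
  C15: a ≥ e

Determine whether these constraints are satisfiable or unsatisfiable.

Satisfiable

The assignment a = 3, b = 3, c = 0, d = 1, e = 2 works:
  constraint 3 holds since c - a = -3.
  constraint 6 holds since d + a = 4.
The rest check out directly.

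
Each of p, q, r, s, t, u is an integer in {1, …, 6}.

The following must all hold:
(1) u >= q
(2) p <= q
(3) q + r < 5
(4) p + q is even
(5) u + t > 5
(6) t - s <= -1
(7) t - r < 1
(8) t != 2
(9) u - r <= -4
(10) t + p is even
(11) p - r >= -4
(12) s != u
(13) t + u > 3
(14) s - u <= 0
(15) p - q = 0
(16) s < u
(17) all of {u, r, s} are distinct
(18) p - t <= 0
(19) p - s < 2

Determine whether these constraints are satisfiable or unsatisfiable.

Unsatisfiable

Constraints 6, 9, 11, 14, and 18 give r − u ≥ 4, u − s ≥ 0, s − t ≥ 1, t − p ≥ 0, p − r ≥ -4.
Adding all 5 inequalities: the left sides telescope to 0, and the right sides sum to 4 + 0 + 1 + 0 + (-4) = 1. So 0 ≥ 1, which is false.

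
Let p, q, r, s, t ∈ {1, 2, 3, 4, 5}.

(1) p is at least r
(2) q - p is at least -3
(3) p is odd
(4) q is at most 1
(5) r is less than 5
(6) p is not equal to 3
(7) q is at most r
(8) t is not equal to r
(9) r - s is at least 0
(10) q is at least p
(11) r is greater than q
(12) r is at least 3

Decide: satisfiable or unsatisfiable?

From constraints 1 and 12: p ≥ r and r ≥ 3, so p ≥ 3. From constraints 4 and 10: p ≤ q and q ≤ 1, so p ≤ 1. But 1 < 3, so no value of p works.

Unsatisfiable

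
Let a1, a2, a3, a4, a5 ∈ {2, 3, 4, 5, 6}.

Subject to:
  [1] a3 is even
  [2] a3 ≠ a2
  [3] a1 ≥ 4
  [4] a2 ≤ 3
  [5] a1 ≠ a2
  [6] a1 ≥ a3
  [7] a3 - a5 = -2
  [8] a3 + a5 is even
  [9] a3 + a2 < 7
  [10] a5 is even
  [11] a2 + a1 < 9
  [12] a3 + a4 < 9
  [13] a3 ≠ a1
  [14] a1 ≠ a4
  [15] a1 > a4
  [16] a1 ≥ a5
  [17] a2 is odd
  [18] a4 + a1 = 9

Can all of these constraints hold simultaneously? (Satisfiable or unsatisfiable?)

Satisfiable

The assignment a1 = 5, a2 = 3, a3 = 2, a4 = 4, a5 = 4 works:
  constraint 7 holds since a3 - a5 = -2.
  constraint 9 holds since a3 + a2 = 5.
The rest check out directly.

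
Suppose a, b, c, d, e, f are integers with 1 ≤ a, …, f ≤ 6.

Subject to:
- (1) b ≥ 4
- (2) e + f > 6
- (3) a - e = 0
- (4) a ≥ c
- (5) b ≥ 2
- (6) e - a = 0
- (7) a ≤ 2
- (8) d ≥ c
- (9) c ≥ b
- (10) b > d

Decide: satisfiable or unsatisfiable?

Unsatisfiable

From constraints 1 and 9: c ≥ b and b ≥ 4, so c ≥ 4. From constraints 4 and 7: c ≤ a and a ≤ 2, so c ≤ 2. But 2 < 4, so no value of c works.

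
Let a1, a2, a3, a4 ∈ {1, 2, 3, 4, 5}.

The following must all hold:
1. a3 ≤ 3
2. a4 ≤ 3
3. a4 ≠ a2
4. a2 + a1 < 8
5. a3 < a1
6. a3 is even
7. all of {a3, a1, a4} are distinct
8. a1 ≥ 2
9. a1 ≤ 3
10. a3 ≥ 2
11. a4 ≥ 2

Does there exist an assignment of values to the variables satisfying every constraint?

Unsatisfiable

Constraints 1, 2, 8, 9, 10, and 11 confine each of a3, a1, a4 to the 2 values {2, 3}.
Constraint 7 requires all 3 of them to be distinct, but only 2 values are available — impossible by the pigeonhole principle.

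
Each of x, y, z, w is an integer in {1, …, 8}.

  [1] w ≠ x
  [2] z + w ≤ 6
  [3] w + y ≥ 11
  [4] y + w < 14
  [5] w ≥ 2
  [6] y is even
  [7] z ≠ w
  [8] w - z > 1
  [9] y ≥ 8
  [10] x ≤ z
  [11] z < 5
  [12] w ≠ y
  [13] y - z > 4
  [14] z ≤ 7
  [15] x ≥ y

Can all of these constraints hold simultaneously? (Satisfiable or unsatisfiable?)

Unsatisfiable

From constraints 9 and 15: x ≥ y and y ≥ 8, so x ≥ 8. From constraints 10 and 14: x ≤ z and z ≤ 7, so x ≤ 7. But 7 < 8, so no value of x works.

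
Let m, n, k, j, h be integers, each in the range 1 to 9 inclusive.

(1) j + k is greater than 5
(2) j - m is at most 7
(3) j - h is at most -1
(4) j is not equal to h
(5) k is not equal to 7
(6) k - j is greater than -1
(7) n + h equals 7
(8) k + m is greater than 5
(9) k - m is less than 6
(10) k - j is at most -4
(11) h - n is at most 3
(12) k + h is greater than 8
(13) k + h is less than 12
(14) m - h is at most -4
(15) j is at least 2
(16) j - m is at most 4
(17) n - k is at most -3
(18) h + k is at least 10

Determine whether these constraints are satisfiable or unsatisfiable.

Constraints 2, 10, 11, 14, and 17 give j − k ≥ 4, k − n ≥ 3, n − h ≥ -3, h − m ≥ 4, m − j ≥ -7.
Adding all 5 inequalities: the left sides telescope to 0, and the right sides sum to 4 + 3 + (-3) + 4 + (-7) = 1. So 0 ≥ 1, which is false.

Unsatisfiable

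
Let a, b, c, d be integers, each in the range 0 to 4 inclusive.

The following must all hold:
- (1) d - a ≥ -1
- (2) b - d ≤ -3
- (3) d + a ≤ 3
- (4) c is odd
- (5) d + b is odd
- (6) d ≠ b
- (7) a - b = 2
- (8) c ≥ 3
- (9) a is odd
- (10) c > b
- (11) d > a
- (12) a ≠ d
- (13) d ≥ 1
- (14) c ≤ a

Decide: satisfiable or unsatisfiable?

From constraint 13: d ≥ 1. From constraints 8 and 14: a ≥ c ≥ 3. Hence d + a ≥ 4. But constraint 3 requires d + a ≤ 3, and 3 < 4. Contradiction.

Unsatisfiable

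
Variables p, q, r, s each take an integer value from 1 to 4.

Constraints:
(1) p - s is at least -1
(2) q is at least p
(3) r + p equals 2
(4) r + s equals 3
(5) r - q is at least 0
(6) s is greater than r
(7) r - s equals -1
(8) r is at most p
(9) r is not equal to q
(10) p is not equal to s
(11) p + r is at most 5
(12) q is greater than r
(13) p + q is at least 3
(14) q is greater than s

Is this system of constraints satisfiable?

Constraints 5, 6, and 14 give q ≤ r, r < s, s < q. Chaining: q ≤ r < s < q, which forces q < q — impossible.

Unsatisfiable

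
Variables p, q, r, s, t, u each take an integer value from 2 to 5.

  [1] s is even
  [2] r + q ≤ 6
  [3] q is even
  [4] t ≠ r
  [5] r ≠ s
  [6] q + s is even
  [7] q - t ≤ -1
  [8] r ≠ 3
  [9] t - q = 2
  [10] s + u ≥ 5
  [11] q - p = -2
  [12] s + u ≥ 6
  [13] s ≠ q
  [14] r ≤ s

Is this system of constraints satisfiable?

Satisfiable

The assignment p = 4, q = 2, r = 2, s = 4, t = 4, u = 4 works:
  constraint 2 holds since r + q = 4.
  constraint 7 holds since q - t = -2.
The rest check out directly.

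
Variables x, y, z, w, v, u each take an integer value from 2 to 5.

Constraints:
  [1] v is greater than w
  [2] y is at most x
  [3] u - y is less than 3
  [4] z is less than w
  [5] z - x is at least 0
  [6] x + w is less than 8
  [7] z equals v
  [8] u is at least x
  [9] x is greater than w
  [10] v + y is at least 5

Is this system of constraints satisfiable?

Unsatisfiable

Constraints 4, 5, and 9 give z < w, w < x, x ≤ z. Chaining: z < w < x ≤ z, which forces z < z — impossible.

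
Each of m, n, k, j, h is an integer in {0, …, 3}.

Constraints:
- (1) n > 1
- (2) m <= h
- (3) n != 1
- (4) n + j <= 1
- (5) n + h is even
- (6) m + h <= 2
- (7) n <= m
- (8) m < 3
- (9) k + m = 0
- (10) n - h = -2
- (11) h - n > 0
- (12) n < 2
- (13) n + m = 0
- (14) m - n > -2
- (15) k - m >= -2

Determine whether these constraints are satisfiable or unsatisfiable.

From constraint 1: n ≥ 2. From constraint 12: n ≤ 1. But 1 < 2, so no value of n works.

Unsatisfiable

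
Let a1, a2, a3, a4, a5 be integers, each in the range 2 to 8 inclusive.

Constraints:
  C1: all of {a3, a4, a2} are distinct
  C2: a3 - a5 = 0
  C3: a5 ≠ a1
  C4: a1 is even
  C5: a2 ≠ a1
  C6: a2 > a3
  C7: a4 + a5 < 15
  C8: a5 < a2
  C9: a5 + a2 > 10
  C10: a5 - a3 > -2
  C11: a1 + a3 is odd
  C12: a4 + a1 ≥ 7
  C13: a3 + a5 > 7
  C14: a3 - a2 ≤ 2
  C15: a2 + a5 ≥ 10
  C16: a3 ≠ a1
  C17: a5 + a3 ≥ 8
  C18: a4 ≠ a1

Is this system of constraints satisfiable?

Setting (a1, a2, a3, a4, a5) = (2, 6, 5, 7, 5) satisfies everything: constraint 2: a3 - a5 = 0; constraint 7: a4 + a5 = 12; constraint 9: a5 + a2 = 11, and the others follow.

Satisfiable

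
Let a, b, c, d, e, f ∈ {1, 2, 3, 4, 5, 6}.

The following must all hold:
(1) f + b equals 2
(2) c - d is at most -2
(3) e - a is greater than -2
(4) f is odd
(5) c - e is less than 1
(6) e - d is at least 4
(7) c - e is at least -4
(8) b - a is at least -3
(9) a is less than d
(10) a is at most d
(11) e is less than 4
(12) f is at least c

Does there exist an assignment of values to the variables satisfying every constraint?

Unsatisfiable

Constraints 2, 6, and 7 give c − e ≥ -4, e − d ≥ 4, d − c ≥ 2.
Adding all 3 inequalities: the left sides telescope to 0, and the right sides sum to (-4) + 4 + 2 = 2. So 0 ≥ 2, which is false.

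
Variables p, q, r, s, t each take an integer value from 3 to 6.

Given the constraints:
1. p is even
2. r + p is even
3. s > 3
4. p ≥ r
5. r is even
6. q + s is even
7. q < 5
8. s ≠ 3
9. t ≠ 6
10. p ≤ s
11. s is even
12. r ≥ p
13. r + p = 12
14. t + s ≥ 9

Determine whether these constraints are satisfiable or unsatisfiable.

The assignment p = 6, q = 4, r = 6, s = 6, t = 3 works:
  constraint 1 holds since p = 6 is even.
  constraint 13 holds since r + p = 12.
  constraint 14 holds since t + s = 9.
The rest check out directly.

Satisfiable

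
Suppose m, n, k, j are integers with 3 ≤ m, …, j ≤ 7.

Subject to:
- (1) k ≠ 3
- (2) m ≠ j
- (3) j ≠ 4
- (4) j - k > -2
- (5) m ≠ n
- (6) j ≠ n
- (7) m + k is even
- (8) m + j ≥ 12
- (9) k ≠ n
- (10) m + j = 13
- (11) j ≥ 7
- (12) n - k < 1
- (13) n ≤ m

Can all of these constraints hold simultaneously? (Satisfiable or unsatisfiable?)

Try m = 6, n = 5, k = 6, j = 7.
Check constraint 4: j - k = 1; constraint 8: m + j = 13; constraint 10: m + j = 13. The remaining constraints are straightforward to verify.

Satisfiable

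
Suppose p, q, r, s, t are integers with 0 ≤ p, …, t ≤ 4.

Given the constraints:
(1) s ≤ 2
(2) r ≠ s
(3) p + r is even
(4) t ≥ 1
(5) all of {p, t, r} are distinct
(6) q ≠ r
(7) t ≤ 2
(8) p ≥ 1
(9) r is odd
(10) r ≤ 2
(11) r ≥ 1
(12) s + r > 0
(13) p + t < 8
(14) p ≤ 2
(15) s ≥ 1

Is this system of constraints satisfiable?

Constraints 4, 7, 8, 10, 11, and 14 confine each of p, t, r to the 2 values {1, 2}.
Constraint 5 requires all 3 of them to be distinct, but only 2 values are available — impossible by the pigeonhole principle.

Unsatisfiable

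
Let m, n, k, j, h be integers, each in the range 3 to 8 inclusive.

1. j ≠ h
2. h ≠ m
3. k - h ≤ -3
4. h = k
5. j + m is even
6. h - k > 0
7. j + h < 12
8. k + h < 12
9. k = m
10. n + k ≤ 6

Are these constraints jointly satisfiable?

From constraints 4 and 9, h = k = m, so h = m. But constraint 2 says h ≠ m. Contradiction.

Unsatisfiable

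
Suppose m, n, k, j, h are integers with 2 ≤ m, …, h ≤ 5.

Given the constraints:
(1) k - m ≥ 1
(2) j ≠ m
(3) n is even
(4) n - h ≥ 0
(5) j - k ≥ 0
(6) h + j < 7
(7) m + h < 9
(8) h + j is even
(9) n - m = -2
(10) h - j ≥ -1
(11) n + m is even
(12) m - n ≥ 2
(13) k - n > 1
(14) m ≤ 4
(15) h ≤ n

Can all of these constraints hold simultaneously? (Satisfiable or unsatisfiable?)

Constraints 1, 4, 5, 10, and 12 give h − j ≥ -1, j − k ≥ 0, k − m ≥ 1, m − n ≥ 2, n − h ≥ 0.
Adding all 5 inequalities: the left sides telescope to 0, and the right sides sum to (-1) + 0 + 1 + 2 + 0 = 2. So 0 ≥ 2, which is false.

Unsatisfiable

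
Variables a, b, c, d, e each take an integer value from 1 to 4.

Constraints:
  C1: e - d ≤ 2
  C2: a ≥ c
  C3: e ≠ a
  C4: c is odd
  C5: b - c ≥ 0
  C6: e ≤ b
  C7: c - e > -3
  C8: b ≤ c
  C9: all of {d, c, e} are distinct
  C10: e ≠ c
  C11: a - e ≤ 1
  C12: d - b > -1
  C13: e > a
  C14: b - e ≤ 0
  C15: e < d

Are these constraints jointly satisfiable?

Unsatisfiable

Constraints 2, 6, 8, and 13 give b ≤ c, c ≤ a, a < e, e ≤ b. Chaining: b ≤ c ≤ a < e ≤ b, which forces b < b — impossible.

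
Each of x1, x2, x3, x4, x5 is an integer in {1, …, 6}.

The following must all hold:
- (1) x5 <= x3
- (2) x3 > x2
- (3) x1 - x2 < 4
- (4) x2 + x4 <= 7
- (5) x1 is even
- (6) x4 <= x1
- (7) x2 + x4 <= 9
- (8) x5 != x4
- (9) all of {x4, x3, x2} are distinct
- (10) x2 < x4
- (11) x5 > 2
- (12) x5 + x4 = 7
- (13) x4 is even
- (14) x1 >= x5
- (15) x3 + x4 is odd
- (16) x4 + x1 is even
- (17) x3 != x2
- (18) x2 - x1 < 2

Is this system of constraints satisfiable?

The assignment x1 = 4, x2 = 3, x3 = 5, x4 = 4, x5 = 3 works:
  constraint 3 holds since x1 - x2 = 1.
  constraint 4 holds since x2 + x4 = 7.
  constraint 7 holds since x2 + x4 = 7.
The rest check out directly.

Satisfiable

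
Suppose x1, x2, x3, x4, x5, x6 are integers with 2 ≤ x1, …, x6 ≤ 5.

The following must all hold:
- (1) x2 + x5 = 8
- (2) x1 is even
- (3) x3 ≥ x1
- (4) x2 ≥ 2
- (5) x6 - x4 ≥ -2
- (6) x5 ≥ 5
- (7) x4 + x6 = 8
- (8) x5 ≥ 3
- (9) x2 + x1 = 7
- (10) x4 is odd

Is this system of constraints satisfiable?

Satisfiable

Setting (x1, x2, x3, x4, x5, x6) = (4, 3, 4, 5, 5, 3) satisfies everything: constraint 1: x2 + x5 = 8; constraint 5: x6 - x4 = -2, and the others follow.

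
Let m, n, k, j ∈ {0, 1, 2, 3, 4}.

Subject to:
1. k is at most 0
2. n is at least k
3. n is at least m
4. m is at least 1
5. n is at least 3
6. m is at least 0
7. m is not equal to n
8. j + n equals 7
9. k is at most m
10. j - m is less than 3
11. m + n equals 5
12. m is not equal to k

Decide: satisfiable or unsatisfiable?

Try m = 1, n = 4, k = 0, j = 3.
Check constraint 8: j + n = 7; constraint 10: j - m = 2. The remaining constraints are straightforward to verify.

Satisfiable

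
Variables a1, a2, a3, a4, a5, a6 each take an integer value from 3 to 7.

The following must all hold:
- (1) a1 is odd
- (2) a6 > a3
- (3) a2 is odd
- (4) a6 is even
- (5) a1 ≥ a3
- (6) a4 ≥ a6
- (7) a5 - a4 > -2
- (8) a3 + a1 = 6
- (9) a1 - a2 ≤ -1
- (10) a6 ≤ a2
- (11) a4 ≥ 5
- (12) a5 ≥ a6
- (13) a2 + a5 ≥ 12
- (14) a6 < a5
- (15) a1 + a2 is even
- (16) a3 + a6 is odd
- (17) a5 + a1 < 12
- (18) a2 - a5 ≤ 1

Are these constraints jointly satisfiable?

Take a1 = 3, a2 = 7, a3 = 3, a4 = 6, a5 = 7, a6 = 6. Then constraint 7: a5 - a4 = 1; constraint 8: a3 + a1 = 6, and every other listed constraint is also met.

Satisfiable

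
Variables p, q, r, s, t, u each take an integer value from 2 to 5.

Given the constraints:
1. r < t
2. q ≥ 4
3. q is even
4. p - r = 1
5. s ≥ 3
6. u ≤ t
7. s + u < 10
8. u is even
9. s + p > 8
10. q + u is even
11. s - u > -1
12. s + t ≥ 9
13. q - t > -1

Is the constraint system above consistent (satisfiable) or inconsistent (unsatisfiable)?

One satisfying assignment is p = 4, q = 4, r = 3, s = 5, t = 4, u = 4.
For the less obvious constraints — constraint 4: p - r = 1; constraint 7: s + u = 9 — and the others hold by inspection.

Satisfiable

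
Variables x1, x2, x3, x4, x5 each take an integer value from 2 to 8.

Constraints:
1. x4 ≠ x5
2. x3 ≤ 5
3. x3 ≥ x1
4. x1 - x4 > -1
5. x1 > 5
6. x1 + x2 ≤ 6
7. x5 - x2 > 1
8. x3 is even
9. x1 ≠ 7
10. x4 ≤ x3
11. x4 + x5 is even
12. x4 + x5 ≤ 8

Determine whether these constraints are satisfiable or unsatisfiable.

Unsatisfiable

From constraint 5: x1 ≥ 6. From constraints 2 and 3: x1 ≤ x3 and x3 ≤ 5, so x1 ≤ 5. But 5 < 6, so no value of x1 works.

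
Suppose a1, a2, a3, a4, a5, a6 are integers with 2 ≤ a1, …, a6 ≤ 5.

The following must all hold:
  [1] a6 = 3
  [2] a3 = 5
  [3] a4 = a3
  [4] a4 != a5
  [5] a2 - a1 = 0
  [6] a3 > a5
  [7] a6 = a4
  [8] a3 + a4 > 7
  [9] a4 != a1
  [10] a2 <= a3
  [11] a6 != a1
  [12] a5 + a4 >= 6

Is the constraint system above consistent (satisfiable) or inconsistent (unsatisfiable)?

Constraint 1 fixes a6 = 3 and constraint 2 fixes a3 = 5. Constraints 3 and 7 give a6 = a4 = a3, so a6 = a3. But 3 ≠ 5 — contradiction.

Unsatisfiable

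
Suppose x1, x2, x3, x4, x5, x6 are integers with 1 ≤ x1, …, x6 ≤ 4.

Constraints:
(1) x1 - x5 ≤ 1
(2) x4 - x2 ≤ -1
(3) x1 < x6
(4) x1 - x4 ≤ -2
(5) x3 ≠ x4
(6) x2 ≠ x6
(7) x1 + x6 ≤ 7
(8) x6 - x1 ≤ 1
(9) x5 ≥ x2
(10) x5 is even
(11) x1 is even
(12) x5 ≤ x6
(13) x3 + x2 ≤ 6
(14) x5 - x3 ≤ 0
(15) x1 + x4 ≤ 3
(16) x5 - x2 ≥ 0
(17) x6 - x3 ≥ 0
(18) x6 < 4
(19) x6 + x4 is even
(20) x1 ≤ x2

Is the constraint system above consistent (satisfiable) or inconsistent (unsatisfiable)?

Constraints 2, 4, 8, 14, 16, and 17 give x3 − x5 ≥ 0, x5 − x2 ≥ 0, x2 − x4 ≥ 1, x4 − x1 ≥ 2, x1 − x6 ≥ -1, x6 − x3 ≥ 0.
Adding all 6 inequalities: the left sides telescope to 0, and the right sides sum to 0 + 0 + 1 + 2 + (-1) + 0 = 2. So 0 ≥ 2, which is false.

Unsatisfiable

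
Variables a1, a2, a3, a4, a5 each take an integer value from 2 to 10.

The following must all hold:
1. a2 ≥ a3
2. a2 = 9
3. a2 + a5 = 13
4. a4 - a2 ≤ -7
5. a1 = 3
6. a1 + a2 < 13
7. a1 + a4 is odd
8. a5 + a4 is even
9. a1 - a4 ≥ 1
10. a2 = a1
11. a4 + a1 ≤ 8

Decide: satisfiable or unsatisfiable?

Unsatisfiable

Constraint 2 fixes a2 = 9 and constraint 5 fixes a1 = 3, but constraint 10 requires a2 = a1. Since 9 ≠ 3, contradiction.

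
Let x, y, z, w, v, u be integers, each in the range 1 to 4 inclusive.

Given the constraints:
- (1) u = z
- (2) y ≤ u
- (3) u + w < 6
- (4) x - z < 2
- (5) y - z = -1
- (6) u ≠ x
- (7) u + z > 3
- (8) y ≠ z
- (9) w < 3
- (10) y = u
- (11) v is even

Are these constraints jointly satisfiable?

Unsatisfiable

From constraints 1 and 10, y = u = z, so y = z. But constraint 8 says y ≠ z. Contradiction.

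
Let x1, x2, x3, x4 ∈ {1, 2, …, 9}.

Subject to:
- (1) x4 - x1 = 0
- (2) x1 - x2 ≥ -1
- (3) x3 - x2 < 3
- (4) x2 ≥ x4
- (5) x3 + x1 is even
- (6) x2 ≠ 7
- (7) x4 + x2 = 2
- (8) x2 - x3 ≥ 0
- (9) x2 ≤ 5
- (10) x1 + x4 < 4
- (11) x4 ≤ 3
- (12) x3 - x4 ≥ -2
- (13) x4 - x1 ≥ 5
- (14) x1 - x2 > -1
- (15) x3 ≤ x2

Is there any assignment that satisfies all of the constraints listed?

Constraints 2, 8, 12, and 13 give x4 − x1 ≥ 5, x1 − x2 ≥ -1, x2 − x3 ≥ 0, x3 − x4 ≥ -2.
Adding all 4 inequalities: the left sides telescope to 0, and the right sides sum to 5 + (-1) + 0 + (-2) = 2. So 0 ≥ 2, which is false.

Unsatisfiable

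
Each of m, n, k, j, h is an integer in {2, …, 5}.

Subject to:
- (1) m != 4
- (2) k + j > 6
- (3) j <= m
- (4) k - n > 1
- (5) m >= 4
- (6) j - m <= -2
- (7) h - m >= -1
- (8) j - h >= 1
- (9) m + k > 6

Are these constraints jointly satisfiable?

Constraints 6, 7, and 8 give h − m ≥ -1, m − j ≥ 2, j − h ≥ 1.
Adding all 3 inequalities: the left sides telescope to 0, and the right sides sum to (-1) + 2 + 1 = 2. So 0 ≥ 2, which is false.

Unsatisfiable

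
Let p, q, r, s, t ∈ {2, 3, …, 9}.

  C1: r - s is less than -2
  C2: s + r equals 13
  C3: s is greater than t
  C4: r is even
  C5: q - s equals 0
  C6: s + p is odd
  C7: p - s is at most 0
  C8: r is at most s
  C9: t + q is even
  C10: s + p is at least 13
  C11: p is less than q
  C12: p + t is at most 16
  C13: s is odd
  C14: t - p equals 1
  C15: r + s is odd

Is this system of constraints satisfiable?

Try p = 6, q = 9, r = 4, s = 9, t = 7.
Check constraint 1: r - s = -5; constraint 2: s + r = 13. The remaining constraints are straightforward to verify.

Satisfiable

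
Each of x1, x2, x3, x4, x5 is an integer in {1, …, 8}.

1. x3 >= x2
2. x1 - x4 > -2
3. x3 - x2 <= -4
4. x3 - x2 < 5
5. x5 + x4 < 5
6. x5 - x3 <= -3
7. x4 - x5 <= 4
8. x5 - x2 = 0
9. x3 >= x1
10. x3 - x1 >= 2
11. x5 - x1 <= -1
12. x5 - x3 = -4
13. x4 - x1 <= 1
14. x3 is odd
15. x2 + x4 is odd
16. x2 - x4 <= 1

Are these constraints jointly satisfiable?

Constraints 3, 7, 10, 11, and 16 give x2 − x3 ≥ 4, x3 − x1 ≥ 2, x1 − x5 ≥ 1, x5 − x4 ≥ -4, x4 − x2 ≥ -1.
Adding all 5 inequalities: the left sides telescope to 0, and the right sides sum to 4 + 2 + 1 + (-4) + (-1) = 2. So 0 ≥ 2, which is false.

Unsatisfiable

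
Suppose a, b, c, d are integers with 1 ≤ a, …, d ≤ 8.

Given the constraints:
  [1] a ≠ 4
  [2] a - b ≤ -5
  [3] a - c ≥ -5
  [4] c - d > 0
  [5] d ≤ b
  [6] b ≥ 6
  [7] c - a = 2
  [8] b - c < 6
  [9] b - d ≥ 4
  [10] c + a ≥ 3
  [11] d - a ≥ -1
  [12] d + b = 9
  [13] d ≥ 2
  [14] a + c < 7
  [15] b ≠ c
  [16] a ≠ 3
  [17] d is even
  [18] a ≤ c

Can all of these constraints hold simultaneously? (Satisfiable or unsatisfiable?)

Satisfiable

Take a = 1, b = 7, c = 3, d = 2. Then constraint 2: a - b = -6; constraint 3: a - c = -2, and every other listed constraint is also met.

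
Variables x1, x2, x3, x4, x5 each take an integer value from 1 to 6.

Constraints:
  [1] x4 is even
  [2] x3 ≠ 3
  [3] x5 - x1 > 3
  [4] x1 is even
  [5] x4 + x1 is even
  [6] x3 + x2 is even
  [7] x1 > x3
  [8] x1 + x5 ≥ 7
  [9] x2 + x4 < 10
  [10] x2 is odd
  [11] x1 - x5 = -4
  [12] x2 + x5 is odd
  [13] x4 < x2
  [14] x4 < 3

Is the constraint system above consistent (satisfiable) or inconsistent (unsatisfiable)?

Setting (x1, x2, x3, x4, x5) = (2, 5, 1, 2, 6) satisfies everything: constraint 3: x5 - x1 = 4; constraint 8: x1 + x5 = 8; constraint 9: x2 + x4 = 7, and the others follow.

Satisfiable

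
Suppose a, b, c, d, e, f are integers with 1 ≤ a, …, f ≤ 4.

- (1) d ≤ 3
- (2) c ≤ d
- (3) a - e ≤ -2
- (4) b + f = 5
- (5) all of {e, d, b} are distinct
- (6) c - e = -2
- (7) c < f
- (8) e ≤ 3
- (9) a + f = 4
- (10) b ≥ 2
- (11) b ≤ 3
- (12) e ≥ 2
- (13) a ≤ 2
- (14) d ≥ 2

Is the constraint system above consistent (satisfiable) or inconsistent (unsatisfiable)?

Constraints 1, 8, 10, 11, 12, and 14 confine each of e, d, b to the 2 values {2, 3}.
Constraint 5 requires all 3 of them to be distinct, but only 2 values are available — impossible by the pigeonhole principle.

Unsatisfiable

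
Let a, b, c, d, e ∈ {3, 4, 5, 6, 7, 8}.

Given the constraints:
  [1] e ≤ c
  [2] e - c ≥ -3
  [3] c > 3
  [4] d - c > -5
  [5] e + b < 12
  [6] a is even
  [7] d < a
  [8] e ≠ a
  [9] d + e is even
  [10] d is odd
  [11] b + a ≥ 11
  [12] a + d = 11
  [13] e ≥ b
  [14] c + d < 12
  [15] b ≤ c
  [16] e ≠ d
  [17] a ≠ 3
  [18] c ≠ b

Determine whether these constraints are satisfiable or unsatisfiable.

Satisfiable

One satisfying assignment is a = 8, b = 3, c = 7, d = 3, e = 7.
For the less obvious constraints — constraint 2: e - c = 0; constraint 4: d - c = -4 — and the others hold by inspection.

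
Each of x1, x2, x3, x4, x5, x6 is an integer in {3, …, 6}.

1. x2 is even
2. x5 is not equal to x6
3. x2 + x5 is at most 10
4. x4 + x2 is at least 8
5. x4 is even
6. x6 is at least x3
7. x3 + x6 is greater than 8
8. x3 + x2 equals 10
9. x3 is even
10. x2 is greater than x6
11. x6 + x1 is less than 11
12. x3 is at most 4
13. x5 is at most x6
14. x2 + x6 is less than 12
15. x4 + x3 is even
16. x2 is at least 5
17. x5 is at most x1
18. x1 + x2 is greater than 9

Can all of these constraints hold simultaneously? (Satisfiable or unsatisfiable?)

Take x1 = 4, x2 = 6, x3 = 4, x4 = 4, x5 = 3, x6 = 5. Then constraint 3: x2 + x5 = 9; constraint 4: x4 + x2 = 10, and every other listed constraint is also met.

Satisfiable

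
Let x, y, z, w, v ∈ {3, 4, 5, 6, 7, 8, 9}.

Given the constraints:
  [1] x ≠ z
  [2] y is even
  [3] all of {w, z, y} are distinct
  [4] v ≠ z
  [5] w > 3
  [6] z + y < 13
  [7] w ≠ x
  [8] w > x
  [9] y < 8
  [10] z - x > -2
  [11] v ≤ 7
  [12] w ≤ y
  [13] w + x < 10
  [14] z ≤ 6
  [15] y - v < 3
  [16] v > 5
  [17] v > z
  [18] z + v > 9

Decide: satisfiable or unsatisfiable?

Setting (x, y, z, w, v) = (3, 6, 4, 5, 6) satisfies everything: constraint 6: z + y = 10; constraint 10: z - x = 1, and the others follow.

Satisfiable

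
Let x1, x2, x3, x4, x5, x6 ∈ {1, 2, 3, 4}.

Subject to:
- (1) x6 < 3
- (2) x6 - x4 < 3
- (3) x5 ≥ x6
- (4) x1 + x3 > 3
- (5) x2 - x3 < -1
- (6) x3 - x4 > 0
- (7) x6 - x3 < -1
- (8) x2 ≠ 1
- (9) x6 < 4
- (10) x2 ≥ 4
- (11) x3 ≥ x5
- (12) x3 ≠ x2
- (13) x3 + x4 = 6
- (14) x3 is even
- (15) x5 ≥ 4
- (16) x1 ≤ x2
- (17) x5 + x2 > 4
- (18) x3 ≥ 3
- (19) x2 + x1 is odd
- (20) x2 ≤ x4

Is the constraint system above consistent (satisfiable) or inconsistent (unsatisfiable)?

From constraints 11 and 15: x3 ≥ x5 ≥ 4. From constraints 10 and 20: x4 ≥ x2 ≥ 4. Hence x3 + x4 ≥ 8. But constraint 13 requires x3 + x4 = 6, and 6 < 8. Contradiction.

Unsatisfiable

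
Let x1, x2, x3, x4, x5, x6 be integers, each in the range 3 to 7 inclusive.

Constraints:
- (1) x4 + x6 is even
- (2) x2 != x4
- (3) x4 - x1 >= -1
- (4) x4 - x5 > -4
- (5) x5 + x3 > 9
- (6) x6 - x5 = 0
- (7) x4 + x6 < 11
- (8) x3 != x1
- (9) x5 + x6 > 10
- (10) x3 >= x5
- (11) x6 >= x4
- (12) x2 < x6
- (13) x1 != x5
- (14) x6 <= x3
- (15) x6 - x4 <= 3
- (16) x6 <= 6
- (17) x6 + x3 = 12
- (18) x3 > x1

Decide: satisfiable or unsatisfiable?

Try x1 = 3, x2 = 3, x3 = 6, x4 = 4, x5 = 6, x6 = 6.
Check constraint 3: x4 - x1 = 1; constraint 4: x4 - x5 = -2. The remaining constraints are straightforward to verify.

Satisfiable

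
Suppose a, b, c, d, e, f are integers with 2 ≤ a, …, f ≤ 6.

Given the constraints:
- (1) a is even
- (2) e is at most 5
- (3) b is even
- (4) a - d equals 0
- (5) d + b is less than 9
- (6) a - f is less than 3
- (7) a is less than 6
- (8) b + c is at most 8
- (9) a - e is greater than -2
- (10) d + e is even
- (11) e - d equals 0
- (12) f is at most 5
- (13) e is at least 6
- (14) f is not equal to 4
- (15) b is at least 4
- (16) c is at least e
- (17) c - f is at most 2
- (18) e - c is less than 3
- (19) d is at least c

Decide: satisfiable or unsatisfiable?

From constraint 15: b ≥ 4. From constraints 13 and 16: c ≥ e ≥ 6. Hence b + c ≥ 10. But constraint 8 requires b + c ≤ 8, and 8 < 10. Contradiction.

Unsatisfiable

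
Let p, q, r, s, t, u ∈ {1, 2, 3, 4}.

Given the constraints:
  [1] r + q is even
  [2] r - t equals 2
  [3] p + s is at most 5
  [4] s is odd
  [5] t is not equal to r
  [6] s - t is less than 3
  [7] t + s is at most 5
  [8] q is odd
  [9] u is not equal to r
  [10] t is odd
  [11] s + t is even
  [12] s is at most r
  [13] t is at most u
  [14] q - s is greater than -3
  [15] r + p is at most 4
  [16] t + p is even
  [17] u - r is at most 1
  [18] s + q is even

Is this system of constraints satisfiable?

Try p = 1, q = 1, r = 3, s = 1, t = 1, u = 1.
Check constraint 2: r - t = 2; constraint 3: p + s = 2; constraint 6: s - t = 0. The remaining constraints are straightforward to verify.

Satisfiable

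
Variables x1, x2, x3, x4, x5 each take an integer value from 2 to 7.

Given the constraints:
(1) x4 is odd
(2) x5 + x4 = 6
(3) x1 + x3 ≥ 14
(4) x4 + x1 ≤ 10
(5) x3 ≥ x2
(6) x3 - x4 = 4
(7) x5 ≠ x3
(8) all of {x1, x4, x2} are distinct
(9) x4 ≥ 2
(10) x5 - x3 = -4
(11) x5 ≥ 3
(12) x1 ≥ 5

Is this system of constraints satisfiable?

Satisfiable

Try x1 = 7, x2 = 4, x3 = 7, x4 = 3, x5 = 3.
Check constraint 2: x5 + x4 = 6; constraint 3: x1 + x3 = 14. The remaining constraints are straightforward to verify.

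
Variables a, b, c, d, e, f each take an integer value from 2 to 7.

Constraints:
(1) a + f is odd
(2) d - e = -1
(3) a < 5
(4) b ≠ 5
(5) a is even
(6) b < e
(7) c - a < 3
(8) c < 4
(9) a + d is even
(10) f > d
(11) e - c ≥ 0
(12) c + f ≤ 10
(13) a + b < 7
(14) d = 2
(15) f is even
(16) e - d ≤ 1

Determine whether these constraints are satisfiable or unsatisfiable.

Constraint 5 makes a even and constraint 15 makes f even, so a + f must be even. Constraint 1 says a + f is odd — contradiction.

Unsatisfiable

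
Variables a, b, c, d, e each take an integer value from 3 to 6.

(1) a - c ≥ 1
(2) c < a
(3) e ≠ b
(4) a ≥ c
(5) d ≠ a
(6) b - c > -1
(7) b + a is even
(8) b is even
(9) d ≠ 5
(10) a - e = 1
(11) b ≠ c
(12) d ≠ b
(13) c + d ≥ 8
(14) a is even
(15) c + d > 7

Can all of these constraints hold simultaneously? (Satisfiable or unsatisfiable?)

Satisfiable

Take a = 6, b = 6, c = 5, d = 3, e = 5. Then constraint 1: a - c = 1; constraint 6: b - c = 1, and every other listed constraint is also met.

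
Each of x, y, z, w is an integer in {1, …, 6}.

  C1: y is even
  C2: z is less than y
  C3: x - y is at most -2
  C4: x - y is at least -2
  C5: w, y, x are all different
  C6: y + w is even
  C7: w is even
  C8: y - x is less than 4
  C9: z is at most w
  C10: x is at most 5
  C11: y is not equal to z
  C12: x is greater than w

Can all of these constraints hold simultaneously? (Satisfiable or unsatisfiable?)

Setting (x, y, z, w) = (4, 6, 2, 2) satisfies everything: constraint 3: x - y = -2; constraint 4: x - y = -2, and the others follow.

Satisfiable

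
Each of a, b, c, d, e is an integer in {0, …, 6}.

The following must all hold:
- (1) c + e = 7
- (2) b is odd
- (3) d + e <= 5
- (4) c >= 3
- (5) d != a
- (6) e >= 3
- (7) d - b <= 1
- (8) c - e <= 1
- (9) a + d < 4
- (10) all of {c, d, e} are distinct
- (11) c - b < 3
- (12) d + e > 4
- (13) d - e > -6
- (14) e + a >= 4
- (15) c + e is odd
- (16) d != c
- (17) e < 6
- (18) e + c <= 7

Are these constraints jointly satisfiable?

Try a = 0, b = 3, c = 3, d = 1, e = 4.
Check constraint 1: c + e = 7; constraint 3: d + e = 5; constraint 7: d - b = -2. The remaining constraints are straightforward to verify.

Satisfiable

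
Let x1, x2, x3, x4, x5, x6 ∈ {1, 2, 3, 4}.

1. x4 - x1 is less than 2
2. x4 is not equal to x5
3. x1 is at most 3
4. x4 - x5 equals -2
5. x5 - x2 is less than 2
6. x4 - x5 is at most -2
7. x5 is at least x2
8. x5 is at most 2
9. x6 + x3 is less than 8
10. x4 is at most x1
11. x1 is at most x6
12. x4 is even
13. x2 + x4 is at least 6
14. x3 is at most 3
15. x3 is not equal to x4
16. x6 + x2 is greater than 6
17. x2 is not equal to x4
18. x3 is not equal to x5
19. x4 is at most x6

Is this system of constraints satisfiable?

Unsatisfiable

From constraints 7 and 8: x2 ≤ x5 ≤ 2. From constraints 3 and 10: x4 ≤ x1 ≤ 3. Hence x2 + x4 ≤ 5. But constraint 13 requires x2 + x4 ≥ 6, and 6 > 5. Contradiction.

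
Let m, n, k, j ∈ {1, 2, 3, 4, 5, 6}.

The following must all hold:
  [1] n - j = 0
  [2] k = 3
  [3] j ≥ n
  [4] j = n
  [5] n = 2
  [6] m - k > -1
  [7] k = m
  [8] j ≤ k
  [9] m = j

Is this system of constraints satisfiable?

Unsatisfiable

Constraint 2 fixes k = 3 and constraint 5 fixes n = 2. Constraints 4, 7, and 9 give k = m = j = n, so k = n. But 3 ≠ 2 — contradiction.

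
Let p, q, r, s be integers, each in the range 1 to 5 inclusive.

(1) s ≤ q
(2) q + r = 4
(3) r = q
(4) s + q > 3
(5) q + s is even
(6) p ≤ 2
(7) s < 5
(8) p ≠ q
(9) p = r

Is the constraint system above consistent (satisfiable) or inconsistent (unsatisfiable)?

Unsatisfiable

From constraints 3 and 9, p = r = q, so p = q. But constraint 8 says p ≠ q. Contradiction.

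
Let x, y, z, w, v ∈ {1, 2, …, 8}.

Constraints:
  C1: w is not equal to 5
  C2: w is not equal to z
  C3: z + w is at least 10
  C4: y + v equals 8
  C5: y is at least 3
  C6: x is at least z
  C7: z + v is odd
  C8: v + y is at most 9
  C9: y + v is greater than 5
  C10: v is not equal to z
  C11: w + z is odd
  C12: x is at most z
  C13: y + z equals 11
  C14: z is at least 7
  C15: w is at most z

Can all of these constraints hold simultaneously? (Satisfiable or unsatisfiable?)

Take x = 8, y = 3, z = 8, w = 3, v = 5. Then constraint 3: z + w = 11; constraint 4: y + v = 8; constraint 8: v + y = 8, and every other listed constraint is also met.

Satisfiable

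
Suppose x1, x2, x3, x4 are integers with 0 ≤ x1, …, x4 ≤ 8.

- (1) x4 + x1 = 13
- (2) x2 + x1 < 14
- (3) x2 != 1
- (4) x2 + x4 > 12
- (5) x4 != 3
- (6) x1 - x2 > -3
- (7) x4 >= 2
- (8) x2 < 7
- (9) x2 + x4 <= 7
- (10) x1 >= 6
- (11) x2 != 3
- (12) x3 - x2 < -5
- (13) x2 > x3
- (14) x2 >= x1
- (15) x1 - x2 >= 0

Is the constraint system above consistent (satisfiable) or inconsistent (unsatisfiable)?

Unsatisfiable

From constraints 10 and 14: x2 ≥ x1 ≥ 6. From constraint 7: x4 ≥ 2. Hence x2 + x4 ≥ 8. But constraint 9 requires x2 + x4 ≤ 7, and 7 < 8. Contradiction.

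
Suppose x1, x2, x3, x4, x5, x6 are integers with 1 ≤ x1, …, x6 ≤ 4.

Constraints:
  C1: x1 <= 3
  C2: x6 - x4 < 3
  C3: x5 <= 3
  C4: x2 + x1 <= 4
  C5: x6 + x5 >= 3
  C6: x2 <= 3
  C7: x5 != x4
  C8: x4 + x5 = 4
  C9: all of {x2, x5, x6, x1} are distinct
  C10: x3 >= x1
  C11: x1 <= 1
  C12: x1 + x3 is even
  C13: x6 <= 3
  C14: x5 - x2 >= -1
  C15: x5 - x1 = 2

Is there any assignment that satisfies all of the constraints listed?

Constraints 1, 3, 6, and 13 confine each of x2, x5, x6, x1 to the 3 values {1, …, 3} (the domain already gives each ≥ 1).
Constraint 9 requires all 4 of them to be distinct, but only 3 values are available — impossible by the pigeonhole principle.

Unsatisfiable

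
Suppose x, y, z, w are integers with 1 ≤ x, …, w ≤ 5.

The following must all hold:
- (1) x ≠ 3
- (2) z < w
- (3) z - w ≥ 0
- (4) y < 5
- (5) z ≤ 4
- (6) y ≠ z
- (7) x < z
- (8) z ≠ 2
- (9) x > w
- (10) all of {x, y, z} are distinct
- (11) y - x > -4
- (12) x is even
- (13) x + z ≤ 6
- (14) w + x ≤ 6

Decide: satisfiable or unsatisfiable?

Constraints 2, 7, and 9 give x < z, z < w, w < x. Chaining: x < z < w < x, which forces x < x — impossible.

Unsatisfiable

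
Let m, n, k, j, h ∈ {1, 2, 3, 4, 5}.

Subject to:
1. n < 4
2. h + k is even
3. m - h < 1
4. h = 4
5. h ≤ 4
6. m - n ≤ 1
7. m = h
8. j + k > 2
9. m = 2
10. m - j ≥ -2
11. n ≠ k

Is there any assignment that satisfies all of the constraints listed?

Unsatisfiable

Constraint 9 fixes m = 2 and constraint 4 fixes h = 4, but constraint 7 requires m = h. Since 2 ≠ 4, contradiction.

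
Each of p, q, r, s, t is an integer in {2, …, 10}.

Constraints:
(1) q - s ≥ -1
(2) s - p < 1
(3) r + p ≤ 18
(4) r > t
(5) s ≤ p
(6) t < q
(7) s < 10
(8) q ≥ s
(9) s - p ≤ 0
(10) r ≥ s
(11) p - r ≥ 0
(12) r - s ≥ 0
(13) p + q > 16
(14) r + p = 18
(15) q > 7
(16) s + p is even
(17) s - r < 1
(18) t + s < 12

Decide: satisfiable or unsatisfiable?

The assignment p = 9, q = 9, r = 9, s = 9, t = 2 works:
  constraint 1 holds since q - s = 0.
  constraint 2 holds since s - p = 0.
The rest check out directly.

Satisfiable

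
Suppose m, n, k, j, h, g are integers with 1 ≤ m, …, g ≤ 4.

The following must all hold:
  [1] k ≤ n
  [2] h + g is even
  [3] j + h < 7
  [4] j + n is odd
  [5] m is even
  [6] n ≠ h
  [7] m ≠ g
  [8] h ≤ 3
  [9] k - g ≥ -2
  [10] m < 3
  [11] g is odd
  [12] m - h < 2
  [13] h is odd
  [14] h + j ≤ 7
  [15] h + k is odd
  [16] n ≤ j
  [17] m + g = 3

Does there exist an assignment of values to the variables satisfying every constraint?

One satisfying assignment is m = 2, n = 3, k = 2, j = 4, h = 1, g = 1.
For the less obvious constraints — constraint 3: j + h = 5; constraint 9: k - g = 1; constraint 12: m - h = 1 — and the others hold by inspection.

Satisfiable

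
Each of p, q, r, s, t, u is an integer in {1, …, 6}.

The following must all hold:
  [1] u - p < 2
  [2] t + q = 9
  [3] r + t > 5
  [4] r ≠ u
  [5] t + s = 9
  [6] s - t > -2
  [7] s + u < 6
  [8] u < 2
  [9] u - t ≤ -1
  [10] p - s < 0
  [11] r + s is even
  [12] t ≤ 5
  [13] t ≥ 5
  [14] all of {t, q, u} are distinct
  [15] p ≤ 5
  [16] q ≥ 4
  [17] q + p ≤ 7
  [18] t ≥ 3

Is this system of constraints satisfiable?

Satisfiable

One satisfying assignment is p = 2, q = 4, r = 2, s = 4, t = 5, u = 1.
For the less obvious constraints — constraint 1: u - p = -1; constraint 2: t + q = 9; constraint 3: r + t = 7 — and the others hold by inspection.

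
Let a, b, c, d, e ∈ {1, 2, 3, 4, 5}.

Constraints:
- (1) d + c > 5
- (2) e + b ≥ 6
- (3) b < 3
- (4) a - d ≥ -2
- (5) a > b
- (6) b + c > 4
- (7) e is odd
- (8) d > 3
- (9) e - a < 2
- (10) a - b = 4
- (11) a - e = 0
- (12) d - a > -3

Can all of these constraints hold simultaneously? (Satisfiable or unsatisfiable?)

Setting (a, b, c, d, e) = (5, 1, 4, 4, 5) satisfies everything: constraint 1: d + c = 8; constraint 2: e + b = 6, and the others follow.

Satisfiable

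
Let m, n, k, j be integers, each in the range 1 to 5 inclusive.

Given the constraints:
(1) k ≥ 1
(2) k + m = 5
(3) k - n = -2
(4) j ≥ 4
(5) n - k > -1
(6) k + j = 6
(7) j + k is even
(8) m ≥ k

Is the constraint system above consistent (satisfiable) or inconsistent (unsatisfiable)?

Satisfiable

One satisfying assignment is m = 4, n = 3, k = 1, j = 5.
For the less obvious constraints — constraint 2: k + m = 5; constraint 3: k - n = -2; constraint 5: n - k = 2 — and the others hold by inspection.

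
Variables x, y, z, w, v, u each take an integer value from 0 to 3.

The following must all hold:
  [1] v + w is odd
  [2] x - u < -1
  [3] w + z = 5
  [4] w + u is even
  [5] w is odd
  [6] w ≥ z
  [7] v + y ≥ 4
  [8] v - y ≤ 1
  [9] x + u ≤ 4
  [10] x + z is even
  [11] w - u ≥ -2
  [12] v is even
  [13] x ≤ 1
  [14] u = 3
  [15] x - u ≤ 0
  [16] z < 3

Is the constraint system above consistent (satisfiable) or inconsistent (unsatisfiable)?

Take x = 0, y = 2, z = 2, w = 3, v = 2, u = 3. Then constraint 2: x - u = -3; constraint 3: w + z = 5; constraint 7: v + y = 4, and every other listed constraint is also met.

Satisfiable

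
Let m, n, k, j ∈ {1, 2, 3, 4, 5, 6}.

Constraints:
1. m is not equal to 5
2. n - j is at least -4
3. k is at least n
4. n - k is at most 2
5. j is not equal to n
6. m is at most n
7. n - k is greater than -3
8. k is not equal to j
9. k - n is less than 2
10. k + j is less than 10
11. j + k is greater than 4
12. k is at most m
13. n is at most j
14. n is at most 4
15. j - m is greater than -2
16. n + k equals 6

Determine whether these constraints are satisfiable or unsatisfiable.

Try m = 3, n = 3, k = 3, j = 4.
Check constraint 2: n - j = -1; constraint 4: n - k = 0. The remaining constraints are straightforward to verify.

Satisfiable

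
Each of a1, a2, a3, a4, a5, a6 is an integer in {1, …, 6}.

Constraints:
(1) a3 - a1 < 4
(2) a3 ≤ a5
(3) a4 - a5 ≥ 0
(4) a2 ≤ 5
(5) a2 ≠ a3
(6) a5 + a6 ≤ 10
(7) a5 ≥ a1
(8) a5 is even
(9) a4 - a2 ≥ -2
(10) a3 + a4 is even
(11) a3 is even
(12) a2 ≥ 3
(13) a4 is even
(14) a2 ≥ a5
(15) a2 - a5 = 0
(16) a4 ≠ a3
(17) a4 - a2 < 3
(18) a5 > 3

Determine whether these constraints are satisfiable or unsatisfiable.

Satisfiable

The assignment a1 = 1, a2 = 4, a3 = 2, a4 = 4, a5 = 4, a6 = 3 works:
  constraint 1 holds since a3 - a1 = 1.
  constraint 3 holds since a4 - a5 = 0.
  constraint 6 holds since a5 + a6 = 7.
The rest check out directly.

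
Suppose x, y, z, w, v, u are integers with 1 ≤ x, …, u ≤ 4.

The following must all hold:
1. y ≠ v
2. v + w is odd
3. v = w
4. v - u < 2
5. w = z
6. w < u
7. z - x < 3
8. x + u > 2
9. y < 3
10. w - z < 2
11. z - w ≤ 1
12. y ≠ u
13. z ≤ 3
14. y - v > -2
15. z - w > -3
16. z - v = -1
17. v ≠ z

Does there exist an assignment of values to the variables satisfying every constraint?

From constraints 3 and 5, v = w = z, so v = z. But constraint 17 says v ≠ z. Contradiction.

Unsatisfiable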